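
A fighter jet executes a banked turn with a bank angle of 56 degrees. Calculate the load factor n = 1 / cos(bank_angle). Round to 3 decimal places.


Step 1: Convert 56 degrees to radians = 0.977384
Step 2: cos(56 deg) = 0.559193
Step 3: n = 1 / 0.559193 = 1.788

1.788


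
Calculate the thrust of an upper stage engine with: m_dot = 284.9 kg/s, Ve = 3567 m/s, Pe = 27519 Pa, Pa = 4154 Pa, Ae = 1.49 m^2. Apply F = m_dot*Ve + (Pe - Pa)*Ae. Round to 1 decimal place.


Step 1: Momentum thrust = m_dot * Ve = 284.9 * 3567 = 1016238.3 N
Step 2: Pressure thrust = (Pe - Pa) * Ae = (27519 - 4154) * 1.49 = 34813.85 N
Step 3: Total thrust F = 1016238.3 + 34813.85 = 1051052.2 N

1051052.2


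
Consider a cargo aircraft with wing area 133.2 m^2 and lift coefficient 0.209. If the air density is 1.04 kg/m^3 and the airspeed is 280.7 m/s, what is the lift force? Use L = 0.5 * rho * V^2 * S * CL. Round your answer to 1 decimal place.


Step 1: Calculate dynamic pressure q = 0.5 * 1.04 * 280.7^2 = 0.5 * 1.04 * 78792.49 = 40972.0948 Pa
Step 2: Multiply by wing area and lift coefficient: L = 40972.0948 * 133.2 * 0.209
Step 3: L = 5457483.0274 * 0.209 = 1140614.0 N

1140614.0


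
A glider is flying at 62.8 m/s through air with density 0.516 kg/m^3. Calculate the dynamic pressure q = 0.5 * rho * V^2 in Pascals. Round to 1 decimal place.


Step 1: V^2 = 62.8^2 = 3943.84
Step 2: q = 0.5 * 0.516 * 3943.84
Step 3: q = 1017.5 Pa

1017.5


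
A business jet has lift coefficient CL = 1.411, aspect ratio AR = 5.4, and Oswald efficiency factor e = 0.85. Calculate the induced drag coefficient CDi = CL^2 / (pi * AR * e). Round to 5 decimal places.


Step 1: CL^2 = 1.411^2 = 1.990921
Step 2: pi * AR * e = 3.14159 * 5.4 * 0.85 = 14.41991
Step 3: CDi = 1.990921 / 14.41991 = 0.13807

0.13807


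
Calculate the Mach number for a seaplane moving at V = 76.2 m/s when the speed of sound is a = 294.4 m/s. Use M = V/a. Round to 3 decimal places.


Step 1: M = V / a = 76.2 / 294.4
Step 2: M = 0.259

0.259


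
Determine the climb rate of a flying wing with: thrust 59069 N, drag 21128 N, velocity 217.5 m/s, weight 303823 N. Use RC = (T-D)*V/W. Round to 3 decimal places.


Step 1: Excess thrust = T - D = 59069 - 21128 = 37941 N
Step 2: Excess power = 37941 * 217.5 = 8252167.5 W
Step 3: RC = 8252167.5 / 303823 = 27.161 m/s

27.161


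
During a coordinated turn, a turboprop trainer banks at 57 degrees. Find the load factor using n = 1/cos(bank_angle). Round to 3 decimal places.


Step 1: Convert 57 degrees to radians = 0.994838
Step 2: cos(57 deg) = 0.544639
Step 3: n = 1 / 0.544639 = 1.836

1.836


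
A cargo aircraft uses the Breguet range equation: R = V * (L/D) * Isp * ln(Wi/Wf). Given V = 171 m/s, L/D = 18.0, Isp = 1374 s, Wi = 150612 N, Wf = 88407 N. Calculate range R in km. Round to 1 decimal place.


Step 1: Coefficient = V * (L/D) * Isp = 171 * 18.0 * 1374 = 4229172.0 m
Step 2: Wi/Wf = 150612 / 88407 = 1.703621
Step 3: ln(1.703621) = 0.532756
Step 4: R = 4229172.0 * 0.532756 = 2253116.1 m = 2253.1 km

2253.1


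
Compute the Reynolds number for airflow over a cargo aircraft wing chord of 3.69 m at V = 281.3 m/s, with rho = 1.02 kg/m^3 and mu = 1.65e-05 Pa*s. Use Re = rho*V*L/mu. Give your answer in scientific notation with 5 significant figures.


Step 1: Numerator = rho * V * L = 1.02 * 281.3 * 3.69 = 1058.75694
Step 2: Re = 1058.75694 / 1.65e-05
Step 3: Re = 6.4167e+07

6.4167e+07


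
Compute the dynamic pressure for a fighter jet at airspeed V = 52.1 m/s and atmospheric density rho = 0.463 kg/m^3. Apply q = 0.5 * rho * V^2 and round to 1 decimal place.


Step 1: V^2 = 52.1^2 = 2714.41
Step 2: q = 0.5 * 0.463 * 2714.41
Step 3: q = 628.4 Pa

628.4


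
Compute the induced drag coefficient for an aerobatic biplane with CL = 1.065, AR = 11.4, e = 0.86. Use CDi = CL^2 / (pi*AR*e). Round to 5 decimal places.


Step 1: CL^2 = 1.065^2 = 1.134225
Step 2: pi * AR * e = 3.14159 * 11.4 * 0.86 = 30.800174
Step 3: CDi = 1.134225 / 30.800174 = 0.03683

0.03683


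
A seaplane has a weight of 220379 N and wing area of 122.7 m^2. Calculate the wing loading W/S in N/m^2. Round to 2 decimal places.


Step 1: Wing loading = W / S = 220379 / 122.7
Step 2: Wing loading = 1796.08 N/m^2

1796.08


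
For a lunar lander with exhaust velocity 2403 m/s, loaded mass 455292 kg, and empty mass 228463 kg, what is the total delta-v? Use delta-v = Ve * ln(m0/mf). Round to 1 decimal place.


Step 1: Mass ratio m0/mf = 455292 / 228463 = 1.992848
Step 2: ln(1.992848) = 0.689565
Step 3: delta-v = 2403 * 0.689565 = 1657.0 m/s

1657.0


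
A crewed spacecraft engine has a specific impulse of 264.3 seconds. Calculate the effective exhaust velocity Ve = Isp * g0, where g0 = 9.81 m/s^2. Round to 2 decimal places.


Step 1: Ve = Isp * g0 = 264.3 * 9.81
Step 2: Ve = 2592.78 m/s

2592.78


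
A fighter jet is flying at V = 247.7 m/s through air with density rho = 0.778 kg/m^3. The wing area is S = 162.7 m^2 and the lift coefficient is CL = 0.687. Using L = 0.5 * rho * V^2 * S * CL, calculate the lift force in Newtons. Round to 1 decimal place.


Step 1: Calculate dynamic pressure q = 0.5 * 0.778 * 247.7^2 = 0.5 * 0.778 * 61355.29 = 23867.2078 Pa
Step 2: Multiply by wing area and lift coefficient: L = 23867.2078 * 162.7 * 0.687
Step 3: L = 3883194.7107 * 0.687 = 2667754.8 N

2667754.8


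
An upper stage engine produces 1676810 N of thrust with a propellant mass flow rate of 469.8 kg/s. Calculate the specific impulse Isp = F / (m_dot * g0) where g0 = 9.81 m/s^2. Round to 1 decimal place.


Step 1: m_dot * g0 = 469.8 * 9.81 = 4608.74
Step 2: Isp = 1676810 / 4608.74 = 363.8 s

363.8


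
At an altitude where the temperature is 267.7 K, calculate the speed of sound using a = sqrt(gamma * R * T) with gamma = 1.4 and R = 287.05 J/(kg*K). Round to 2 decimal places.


Step 1: gamma * R * T = 1.4 * 287.05 * 267.7 = 107580.599
Step 2: a = sqrt(107580.599) = 327.99 m/s

327.99


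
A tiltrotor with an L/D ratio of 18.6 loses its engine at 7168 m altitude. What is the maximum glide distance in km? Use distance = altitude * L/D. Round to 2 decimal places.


Step 1: Glide distance = altitude * L/D = 7168 * 18.6 = 133324.8 m
Step 2: Convert to km: 133324.8 / 1000 = 133.32 km

133.32


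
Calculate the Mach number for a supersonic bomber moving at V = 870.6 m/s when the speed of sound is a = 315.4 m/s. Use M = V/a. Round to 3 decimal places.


Step 1: M = V / a = 870.6 / 315.4
Step 2: M = 2.760

2.760


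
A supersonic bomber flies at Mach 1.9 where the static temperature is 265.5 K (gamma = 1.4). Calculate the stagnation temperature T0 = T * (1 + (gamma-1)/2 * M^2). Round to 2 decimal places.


Step 1: (gamma-1)/2 = 0.2
Step 2: M^2 = 3.61
Step 3: 1 + 0.2 * 3.61 = 1.722
Step 4: T0 = 265.5 * 1.722 = 457.19 K

457.19


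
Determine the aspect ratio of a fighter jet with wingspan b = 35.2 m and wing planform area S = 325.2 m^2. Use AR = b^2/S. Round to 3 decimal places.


Step 1: b^2 = 35.2^2 = 1239.04
Step 2: AR = 1239.04 / 325.2 = 3.810

3.810


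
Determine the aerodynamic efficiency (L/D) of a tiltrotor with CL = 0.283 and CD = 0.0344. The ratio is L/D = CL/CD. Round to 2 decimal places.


Step 1: L/D = CL / CD = 0.283 / 0.0344
Step 2: L/D = 8.23

8.23


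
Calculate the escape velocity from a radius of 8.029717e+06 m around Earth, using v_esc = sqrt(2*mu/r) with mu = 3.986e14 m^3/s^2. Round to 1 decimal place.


Step 1: 2*mu/r = 2 * 3.986e14 / 8.029717e+06 = 99281207.5444
Step 2: v_esc = sqrt(99281207.5444) = 9964.0 m/s

9964.0


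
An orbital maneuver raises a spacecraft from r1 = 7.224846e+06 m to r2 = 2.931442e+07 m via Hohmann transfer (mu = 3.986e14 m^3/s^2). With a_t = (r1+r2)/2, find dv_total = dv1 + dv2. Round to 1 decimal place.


Step 1: Transfer semi-major axis a_t = (7.224846e+06 + 2.931442e+07) / 2 = 1.826963e+07 m
Step 2: v1 (circular at r1) = sqrt(mu/r1) = 7427.7 m/s
Step 3: v_t1 = sqrt(mu*(2/r1 - 1/a_t)) = 9408.71 m/s
Step 4: dv1 = |9408.71 - 7427.7| = 1981.01 m/s
Step 5: v2 (circular at r2) = 3687.47 m/s, v_t2 = 2318.88 m/s
Step 6: dv2 = |3687.47 - 2318.88| = 1368.59 m/s
Step 7: Total delta-v = 1981.01 + 1368.59 = 3349.6 m/s

3349.6


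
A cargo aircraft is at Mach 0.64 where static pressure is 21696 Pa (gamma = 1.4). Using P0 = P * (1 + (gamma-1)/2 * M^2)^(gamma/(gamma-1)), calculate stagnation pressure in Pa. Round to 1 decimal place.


Step 1: (gamma-1)/2 * M^2 = 0.2 * 0.4096 = 0.08192
Step 2: 1 + 0.08192 = 1.08192
Step 3: Exponent gamma/(gamma-1) = 3.5
Step 4: P0 = 21696 * 1.08192^3.5 = 28580.0 Pa

28580.0


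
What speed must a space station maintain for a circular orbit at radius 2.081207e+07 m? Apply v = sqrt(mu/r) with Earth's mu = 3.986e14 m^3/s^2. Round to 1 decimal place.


Step 1: mu / r = 3.986e14 / 2.081207e+07 = 19152347.6521
Step 2: v = sqrt(19152347.6521) = 4376.3 m/s

4376.3


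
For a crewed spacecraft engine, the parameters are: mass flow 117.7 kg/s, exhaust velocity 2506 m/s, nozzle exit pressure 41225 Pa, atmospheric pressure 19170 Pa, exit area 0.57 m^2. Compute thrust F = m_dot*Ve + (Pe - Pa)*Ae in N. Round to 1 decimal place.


Step 1: Momentum thrust = m_dot * Ve = 117.7 * 2506 = 294956.2 N
Step 2: Pressure thrust = (Pe - Pa) * Ae = (41225 - 19170) * 0.57 = 12571.35 N
Step 3: Total thrust F = 294956.2 + 12571.35 = 307527.6 N

307527.6


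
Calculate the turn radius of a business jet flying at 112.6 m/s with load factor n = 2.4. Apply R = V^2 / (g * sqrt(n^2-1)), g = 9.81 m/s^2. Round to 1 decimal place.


Step 1: V^2 = 112.6^2 = 12678.76
Step 2: n^2 - 1 = 2.4^2 - 1 = 4.76
Step 3: sqrt(4.76) = 2.181742
Step 4: R = 12678.76 / (9.81 * 2.181742) = 592.4 m

592.4


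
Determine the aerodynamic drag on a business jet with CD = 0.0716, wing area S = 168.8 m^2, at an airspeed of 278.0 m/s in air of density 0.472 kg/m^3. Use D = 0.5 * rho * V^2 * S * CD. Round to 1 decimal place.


Step 1: Dynamic pressure q = 0.5 * 0.472 * 278.0^2 = 18239.024 Pa
Step 2: Drag D = q * S * CD = 18239.024 * 168.8 * 0.0716
Step 3: D = 220438.3 N

220438.3


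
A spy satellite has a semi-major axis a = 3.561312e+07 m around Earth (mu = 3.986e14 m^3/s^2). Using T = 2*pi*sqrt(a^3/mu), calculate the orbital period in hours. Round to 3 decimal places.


Step 1: a^3 / mu = 4.516792e+22 / 3.986e14 = 1.133164e+08
Step 2: sqrt(1.133164e+08) = 10645.0177 s
Step 3: T = 2*pi * 10645.0177 = 66884.62 s
Step 4: T in hours = 66884.62 / 3600 = 18.579 hours

18.579


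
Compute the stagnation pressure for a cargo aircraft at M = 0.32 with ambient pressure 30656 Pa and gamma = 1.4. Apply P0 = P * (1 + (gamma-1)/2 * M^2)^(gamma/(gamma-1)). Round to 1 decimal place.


Step 1: (gamma-1)/2 * M^2 = 0.2 * 0.1024 = 0.02048
Step 2: 1 + 0.02048 = 1.02048
Step 3: Exponent gamma/(gamma-1) = 3.5
Step 4: P0 = 30656 * 1.02048^3.5 = 32910.3 Pa

32910.3


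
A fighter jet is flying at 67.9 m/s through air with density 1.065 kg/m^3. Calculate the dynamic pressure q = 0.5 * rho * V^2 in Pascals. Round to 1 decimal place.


Step 1: V^2 = 67.9^2 = 4610.41
Step 2: q = 0.5 * 1.065 * 4610.41
Step 3: q = 2455.0 Pa

2455.0


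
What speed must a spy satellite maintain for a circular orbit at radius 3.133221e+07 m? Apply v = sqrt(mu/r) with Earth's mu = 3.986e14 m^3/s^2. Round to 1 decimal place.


Step 1: mu / r = 3.986e14 / 3.133221e+07 = 12721732.6834
Step 2: v = sqrt(12721732.6834) = 3566.8 m/s

3566.8


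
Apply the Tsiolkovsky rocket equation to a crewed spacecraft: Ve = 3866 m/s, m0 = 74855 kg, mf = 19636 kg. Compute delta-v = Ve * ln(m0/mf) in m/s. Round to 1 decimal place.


Step 1: Mass ratio m0/mf = 74855 / 19636 = 3.812131
Step 2: ln(3.812131) = 1.338188
Step 3: delta-v = 3866 * 1.338188 = 5173.4 m/s

5173.4


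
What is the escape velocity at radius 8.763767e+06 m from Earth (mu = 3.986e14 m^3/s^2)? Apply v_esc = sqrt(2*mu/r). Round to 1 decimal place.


Step 1: 2*mu/r = 2 * 3.986e14 / 8.763767e+06 = 90965448.9901
Step 2: v_esc = sqrt(90965448.9901) = 9537.6 m/s

9537.6


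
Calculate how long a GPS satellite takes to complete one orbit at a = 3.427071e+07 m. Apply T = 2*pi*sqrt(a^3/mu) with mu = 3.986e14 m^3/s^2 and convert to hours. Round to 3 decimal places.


Step 1: a^3 / mu = 4.025032e+22 / 3.986e14 = 1.009792e+08
Step 2: sqrt(1.009792e+08) = 10048.8417 s
Step 3: T = 2*pi * 10048.8417 = 63138.73 s
Step 4: T in hours = 63138.73 / 3600 = 17.539 hours

17.539


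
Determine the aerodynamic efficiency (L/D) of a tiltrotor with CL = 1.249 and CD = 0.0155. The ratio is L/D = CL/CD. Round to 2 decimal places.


Step 1: L/D = CL / CD = 1.249 / 0.0155
Step 2: L/D = 80.58

80.58


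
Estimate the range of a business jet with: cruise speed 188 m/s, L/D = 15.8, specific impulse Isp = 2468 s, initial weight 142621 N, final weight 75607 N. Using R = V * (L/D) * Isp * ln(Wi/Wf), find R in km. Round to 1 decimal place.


Step 1: Coefficient = V * (L/D) * Isp = 188 * 15.8 * 2468 = 7330947.2 m
Step 2: Wi/Wf = 142621 / 75607 = 1.886347
Step 3: ln(1.886347) = 0.634642
Step 4: R = 7330947.2 * 0.634642 = 4652526.2 m = 4652.5 km

4652.5


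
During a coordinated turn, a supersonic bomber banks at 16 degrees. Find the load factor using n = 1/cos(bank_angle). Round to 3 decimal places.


Step 1: Convert 16 degrees to radians = 0.279253
Step 2: cos(16 deg) = 0.961262
Step 3: n = 1 / 0.961262 = 1.040

1.040


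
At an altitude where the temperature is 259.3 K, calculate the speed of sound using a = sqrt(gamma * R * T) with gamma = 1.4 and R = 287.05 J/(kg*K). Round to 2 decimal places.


Step 1: gamma * R * T = 1.4 * 287.05 * 259.3 = 104204.891
Step 2: a = sqrt(104204.891) = 322.81 m/s

322.81


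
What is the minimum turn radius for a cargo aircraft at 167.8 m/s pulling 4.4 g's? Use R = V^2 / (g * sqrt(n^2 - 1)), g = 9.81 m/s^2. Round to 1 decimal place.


Step 1: V^2 = 167.8^2 = 28156.84
Step 2: n^2 - 1 = 4.4^2 - 1 = 18.36
Step 3: sqrt(18.36) = 4.284857
Step 4: R = 28156.84 / (9.81 * 4.284857) = 669.9 m

669.9


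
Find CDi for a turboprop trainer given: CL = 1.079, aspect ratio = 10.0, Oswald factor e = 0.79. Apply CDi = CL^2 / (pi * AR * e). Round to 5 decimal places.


Step 1: CL^2 = 1.079^2 = 1.164241
Step 2: pi * AR * e = 3.14159 * 10.0 * 0.79 = 24.818582
Step 3: CDi = 1.164241 / 24.818582 = 0.04691

0.04691


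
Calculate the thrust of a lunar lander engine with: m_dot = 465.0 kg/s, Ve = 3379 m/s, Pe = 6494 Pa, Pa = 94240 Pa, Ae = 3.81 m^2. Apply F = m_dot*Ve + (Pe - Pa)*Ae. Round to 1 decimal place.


Step 1: Momentum thrust = m_dot * Ve = 465.0 * 3379 = 1571235.0 N
Step 2: Pressure thrust = (Pe - Pa) * Ae = (6494 - 94240) * 3.81 = -334312.26 N
Step 3: Total thrust F = 1571235.0 + -334312.26 = 1236922.7 N

1236922.7


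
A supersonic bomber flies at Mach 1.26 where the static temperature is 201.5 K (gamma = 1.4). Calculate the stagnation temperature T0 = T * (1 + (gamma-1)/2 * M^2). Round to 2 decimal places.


Step 1: (gamma-1)/2 = 0.2
Step 2: M^2 = 1.5876
Step 3: 1 + 0.2 * 1.5876 = 1.31752
Step 4: T0 = 201.5 * 1.31752 = 265.48 K

265.48


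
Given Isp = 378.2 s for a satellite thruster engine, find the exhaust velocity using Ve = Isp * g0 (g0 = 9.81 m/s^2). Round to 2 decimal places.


Step 1: Ve = Isp * g0 = 378.2 * 9.81
Step 2: Ve = 3710.14 m/s

3710.14


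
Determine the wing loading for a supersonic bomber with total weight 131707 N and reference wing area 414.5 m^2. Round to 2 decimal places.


Step 1: Wing loading = W / S = 131707 / 414.5
Step 2: Wing loading = 317.75 N/m^2

317.75


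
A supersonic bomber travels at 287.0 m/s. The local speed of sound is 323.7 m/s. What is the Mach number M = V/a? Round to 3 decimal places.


Step 1: M = V / a = 287.0 / 323.7
Step 2: M = 0.887

0.887


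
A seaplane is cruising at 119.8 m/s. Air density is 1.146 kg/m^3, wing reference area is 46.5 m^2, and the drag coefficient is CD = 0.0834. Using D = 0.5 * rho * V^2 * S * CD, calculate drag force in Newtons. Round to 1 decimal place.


Step 1: Dynamic pressure q = 0.5 * 1.146 * 119.8^2 = 8223.7189 Pa
Step 2: Drag D = q * S * CD = 8223.7189 * 46.5 * 0.0834
Step 3: D = 31892.4 N

31892.4


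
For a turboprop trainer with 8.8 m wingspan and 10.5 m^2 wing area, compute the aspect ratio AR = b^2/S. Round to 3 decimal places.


Step 1: b^2 = 8.8^2 = 77.44
Step 2: AR = 77.44 / 10.5 = 7.375

7.375


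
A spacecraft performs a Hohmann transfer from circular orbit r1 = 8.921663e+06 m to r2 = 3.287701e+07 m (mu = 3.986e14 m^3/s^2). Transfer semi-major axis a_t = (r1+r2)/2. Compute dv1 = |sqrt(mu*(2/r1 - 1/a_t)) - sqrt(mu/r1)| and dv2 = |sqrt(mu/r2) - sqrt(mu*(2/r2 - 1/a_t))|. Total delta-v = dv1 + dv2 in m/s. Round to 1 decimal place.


Step 1: Transfer semi-major axis a_t = (8.921663e+06 + 3.287701e+07) / 2 = 2.089934e+07 m
Step 2: v1 (circular at r1) = sqrt(mu/r1) = 6684.14 m/s
Step 3: v_t1 = sqrt(mu*(2/r1 - 1/a_t)) = 8383.51 m/s
Step 4: dv1 = |8383.51 - 6684.14| = 1699.36 m/s
Step 5: v2 (circular at r2) = 3481.95 m/s, v_t2 = 2274.99 m/s
Step 6: dv2 = |3481.95 - 2274.99| = 1206.96 m/s
Step 7: Total delta-v = 1699.36 + 1206.96 = 2906.3 m/s

2906.3


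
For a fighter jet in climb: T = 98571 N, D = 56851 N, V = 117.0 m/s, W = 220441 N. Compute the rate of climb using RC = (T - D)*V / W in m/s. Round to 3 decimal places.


Step 1: Excess thrust = T - D = 98571 - 56851 = 41720 N
Step 2: Excess power = 41720 * 117.0 = 4881240.0 W
Step 3: RC = 4881240.0 / 220441 = 22.143 m/s

22.143


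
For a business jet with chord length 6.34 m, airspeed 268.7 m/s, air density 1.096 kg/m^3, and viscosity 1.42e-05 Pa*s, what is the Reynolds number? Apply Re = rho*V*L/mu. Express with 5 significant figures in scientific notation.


Step 1: Numerator = rho * V * L = 1.096 * 268.7 * 6.34 = 1867.099568
Step 2: Re = 1867.099568 / 1.42e-05
Step 3: Re = 1.3149e+08

1.3149e+08


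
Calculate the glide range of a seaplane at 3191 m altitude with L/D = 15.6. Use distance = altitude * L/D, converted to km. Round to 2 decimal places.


Step 1: Glide distance = altitude * L/D = 3191 * 15.6 = 49779.6 m
Step 2: Convert to km: 49779.6 / 1000 = 49.78 km

49.78


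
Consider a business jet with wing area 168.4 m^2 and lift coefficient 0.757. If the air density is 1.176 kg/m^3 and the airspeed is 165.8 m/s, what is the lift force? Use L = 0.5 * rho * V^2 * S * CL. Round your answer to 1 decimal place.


Step 1: Calculate dynamic pressure q = 0.5 * 1.176 * 165.8^2 = 0.5 * 1.176 * 27489.64 = 16163.9083 Pa
Step 2: Multiply by wing area and lift coefficient: L = 16163.9083 * 168.4 * 0.757
Step 3: L = 2722002.1611 * 0.757 = 2060555.6 N

2060555.6


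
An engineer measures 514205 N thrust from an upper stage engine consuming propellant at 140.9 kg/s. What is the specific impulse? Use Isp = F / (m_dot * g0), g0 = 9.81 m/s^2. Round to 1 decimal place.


Step 1: m_dot * g0 = 140.9 * 9.81 = 1382.23
Step 2: Isp = 514205 / 1382.23 = 372.0 s

372.0


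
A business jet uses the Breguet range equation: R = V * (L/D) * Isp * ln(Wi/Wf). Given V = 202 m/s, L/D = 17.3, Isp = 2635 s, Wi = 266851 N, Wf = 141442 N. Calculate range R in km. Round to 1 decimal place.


Step 1: Coefficient = V * (L/D) * Isp = 202 * 17.3 * 2635 = 9208271.0 m
Step 2: Wi/Wf = 266851 / 141442 = 1.886646
Step 3: ln(1.886646) = 0.634801
Step 4: R = 9208271.0 * 0.634801 = 5845417.0 m = 5845.4 km

5845.4


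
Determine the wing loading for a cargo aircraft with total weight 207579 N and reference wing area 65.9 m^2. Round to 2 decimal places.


Step 1: Wing loading = W / S = 207579 / 65.9
Step 2: Wing loading = 3149.91 N/m^2

3149.91


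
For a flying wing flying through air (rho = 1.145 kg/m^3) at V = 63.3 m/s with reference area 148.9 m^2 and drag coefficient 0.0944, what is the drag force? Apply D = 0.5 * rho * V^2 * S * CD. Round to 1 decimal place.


Step 1: Dynamic pressure q = 0.5 * 1.145 * 63.3^2 = 2293.9445 Pa
Step 2: Drag D = q * S * CD = 2293.9445 * 148.9 * 0.0944
Step 3: D = 32244.1 N

32244.1


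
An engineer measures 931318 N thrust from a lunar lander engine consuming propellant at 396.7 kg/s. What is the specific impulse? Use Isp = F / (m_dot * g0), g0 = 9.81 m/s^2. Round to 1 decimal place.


Step 1: m_dot * g0 = 396.7 * 9.81 = 3891.63
Step 2: Isp = 931318 / 3891.63 = 239.3 s

239.3


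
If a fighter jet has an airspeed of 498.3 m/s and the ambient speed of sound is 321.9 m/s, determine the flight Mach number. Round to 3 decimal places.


Step 1: M = V / a = 498.3 / 321.9
Step 2: M = 1.548

1.548


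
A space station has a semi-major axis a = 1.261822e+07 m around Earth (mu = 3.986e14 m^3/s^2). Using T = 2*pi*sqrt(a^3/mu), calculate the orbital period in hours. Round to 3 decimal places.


Step 1: a^3 / mu = 2.009066e+21 / 3.986e14 = 5.040307e+06
Step 2: sqrt(5.040307e+06) = 2245.0628 s
Step 3: T = 2*pi * 2245.0628 = 14106.15 s
Step 4: T in hours = 14106.15 / 3600 = 3.918 hours

3.918


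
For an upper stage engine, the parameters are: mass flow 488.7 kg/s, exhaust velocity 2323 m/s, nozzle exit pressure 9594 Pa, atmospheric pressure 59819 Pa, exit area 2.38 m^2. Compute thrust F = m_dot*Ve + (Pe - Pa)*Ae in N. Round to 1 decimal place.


Step 1: Momentum thrust = m_dot * Ve = 488.7 * 2323 = 1135250.1 N
Step 2: Pressure thrust = (Pe - Pa) * Ae = (9594 - 59819) * 2.38 = -119535.50 N
Step 3: Total thrust F = 1135250.1 + -119535.50 = 1015714.6 N

1015714.6


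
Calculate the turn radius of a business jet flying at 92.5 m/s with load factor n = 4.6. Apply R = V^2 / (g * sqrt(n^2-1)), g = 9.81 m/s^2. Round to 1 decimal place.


Step 1: V^2 = 92.5^2 = 8556.25
Step 2: n^2 - 1 = 4.6^2 - 1 = 20.16
Step 3: sqrt(20.16) = 4.489989
Step 4: R = 8556.25 / (9.81 * 4.489989) = 194.3 m

194.3


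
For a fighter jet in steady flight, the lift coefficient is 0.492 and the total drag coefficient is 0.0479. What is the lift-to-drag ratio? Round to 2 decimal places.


Step 1: L/D = CL / CD = 0.492 / 0.0479
Step 2: L/D = 10.27

10.27


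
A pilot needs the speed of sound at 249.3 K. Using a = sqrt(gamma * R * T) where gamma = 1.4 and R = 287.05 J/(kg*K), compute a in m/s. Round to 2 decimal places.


Step 1: gamma * R * T = 1.4 * 287.05 * 249.3 = 100186.191
Step 2: a = sqrt(100186.191) = 316.52 m/s

316.52


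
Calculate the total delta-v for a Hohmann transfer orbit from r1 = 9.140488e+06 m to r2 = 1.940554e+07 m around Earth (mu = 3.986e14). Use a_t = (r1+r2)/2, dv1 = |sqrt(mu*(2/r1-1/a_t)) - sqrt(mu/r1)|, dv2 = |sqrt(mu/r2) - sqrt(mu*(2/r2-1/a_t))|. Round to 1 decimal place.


Step 1: Transfer semi-major axis a_t = (9.140488e+06 + 1.940554e+07) / 2 = 1.427301e+07 m
Step 2: v1 (circular at r1) = sqrt(mu/r1) = 6603.65 m/s
Step 3: v_t1 = sqrt(mu*(2/r1 - 1/a_t)) = 7699.97 m/s
Step 4: dv1 = |7699.97 - 6603.65| = 1096.32 m/s
Step 5: v2 (circular at r2) = 4532.17 m/s, v_t2 = 3626.88 m/s
Step 6: dv2 = |4532.17 - 3626.88| = 905.29 m/s
Step 7: Total delta-v = 1096.32 + 905.29 = 2001.6 m/s

2001.6


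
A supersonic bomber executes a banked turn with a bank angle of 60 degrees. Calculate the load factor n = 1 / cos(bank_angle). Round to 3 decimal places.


Step 1: Convert 60 degrees to radians = 1.047198
Step 2: cos(60 deg) = 0.5
Step 3: n = 1 / 0.5 = 2.000

2.000


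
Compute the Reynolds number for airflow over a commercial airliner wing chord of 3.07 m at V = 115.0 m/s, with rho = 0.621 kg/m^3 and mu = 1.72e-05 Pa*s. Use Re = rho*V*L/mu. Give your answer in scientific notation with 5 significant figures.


Step 1: Numerator = rho * V * L = 0.621 * 115.0 * 3.07 = 219.24405
Step 2: Re = 219.24405 / 1.72e-05
Step 3: Re = 1.2747e+07

1.2747e+07


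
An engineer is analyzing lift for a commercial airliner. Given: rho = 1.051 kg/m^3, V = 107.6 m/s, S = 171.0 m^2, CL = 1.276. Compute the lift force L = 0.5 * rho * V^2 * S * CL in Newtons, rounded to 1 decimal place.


Step 1: Calculate dynamic pressure q = 0.5 * 1.051 * 107.6^2 = 0.5 * 1.051 * 11577.76 = 6084.1129 Pa
Step 2: Multiply by wing area and lift coefficient: L = 6084.1129 * 171.0 * 1.276
Step 3: L = 1040383.3025 * 1.276 = 1327529.1 N

1327529.1


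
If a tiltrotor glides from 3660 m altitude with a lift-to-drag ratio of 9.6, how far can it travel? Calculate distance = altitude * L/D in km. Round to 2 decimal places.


Step 1: Glide distance = altitude * L/D = 3660 * 9.6 = 35136.0 m
Step 2: Convert to km: 35136.0 / 1000 = 35.14 km

35.14


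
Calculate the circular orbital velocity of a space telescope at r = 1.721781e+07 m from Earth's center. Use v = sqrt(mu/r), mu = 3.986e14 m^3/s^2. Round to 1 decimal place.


Step 1: mu / r = 3.986e14 / 1.721781e+07 = 23150447.1242
Step 2: v = sqrt(23150447.1242) = 4811.5 m/s

4811.5


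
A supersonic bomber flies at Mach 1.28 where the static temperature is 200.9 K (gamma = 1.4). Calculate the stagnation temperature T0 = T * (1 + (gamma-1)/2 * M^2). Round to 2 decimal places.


Step 1: (gamma-1)/2 = 0.2
Step 2: M^2 = 1.6384
Step 3: 1 + 0.2 * 1.6384 = 1.32768
Step 4: T0 = 200.9 * 1.32768 = 266.73 K

266.73


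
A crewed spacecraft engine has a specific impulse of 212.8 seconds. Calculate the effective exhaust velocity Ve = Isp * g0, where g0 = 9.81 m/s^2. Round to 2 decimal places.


Step 1: Ve = Isp * g0 = 212.8 * 9.81
Step 2: Ve = 2087.57 m/s

2087.57


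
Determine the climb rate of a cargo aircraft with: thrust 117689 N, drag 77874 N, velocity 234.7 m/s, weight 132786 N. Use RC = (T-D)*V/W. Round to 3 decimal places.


Step 1: Excess thrust = T - D = 117689 - 77874 = 39815 N
Step 2: Excess power = 39815 * 234.7 = 9344580.5 W
Step 3: RC = 9344580.5 / 132786 = 70.373 m/s

70.373


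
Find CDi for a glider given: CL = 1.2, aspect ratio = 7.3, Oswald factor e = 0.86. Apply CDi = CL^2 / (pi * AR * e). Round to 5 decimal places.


Step 1: CL^2 = 1.2^2 = 1.44
Step 2: pi * AR * e = 3.14159 * 7.3 * 0.86 = 19.722919
Step 3: CDi = 1.44 / 19.722919 = 0.07301

0.07301


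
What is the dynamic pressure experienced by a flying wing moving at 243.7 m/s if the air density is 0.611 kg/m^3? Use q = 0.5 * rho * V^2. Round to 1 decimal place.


Step 1: V^2 = 243.7^2 = 59389.69
Step 2: q = 0.5 * 0.611 * 59389.69
Step 3: q = 18143.6 Pa

18143.6


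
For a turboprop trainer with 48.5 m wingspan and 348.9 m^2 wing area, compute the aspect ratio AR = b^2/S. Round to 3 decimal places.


Step 1: b^2 = 48.5^2 = 2352.25
Step 2: AR = 2352.25 / 348.9 = 6.742

6.742


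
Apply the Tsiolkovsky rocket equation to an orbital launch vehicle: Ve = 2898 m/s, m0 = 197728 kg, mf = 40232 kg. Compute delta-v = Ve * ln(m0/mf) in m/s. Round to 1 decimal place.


Step 1: Mass ratio m0/mf = 197728 / 40232 = 4.914695
Step 2: ln(4.914695) = 1.59223
Step 3: delta-v = 2898 * 1.59223 = 4614.3 m/s

4614.3


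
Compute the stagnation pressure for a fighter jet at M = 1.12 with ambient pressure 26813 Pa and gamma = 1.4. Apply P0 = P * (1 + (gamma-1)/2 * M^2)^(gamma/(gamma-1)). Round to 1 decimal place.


Step 1: (gamma-1)/2 * M^2 = 0.2 * 1.2544 = 0.25088
Step 2: 1 + 0.25088 = 1.25088
Step 3: Exponent gamma/(gamma-1) = 3.5
Step 4: P0 = 26813 * 1.25088^3.5 = 58694.9 Pa

58694.9


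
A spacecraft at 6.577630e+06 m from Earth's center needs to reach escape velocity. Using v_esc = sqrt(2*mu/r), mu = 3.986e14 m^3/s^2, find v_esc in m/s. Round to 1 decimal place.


Step 1: 2*mu/r = 2 * 3.986e14 / 6.577630e+06 = 121198668.8214
Step 2: v_esc = sqrt(121198668.8214) = 11009.0 m/s

11009.0


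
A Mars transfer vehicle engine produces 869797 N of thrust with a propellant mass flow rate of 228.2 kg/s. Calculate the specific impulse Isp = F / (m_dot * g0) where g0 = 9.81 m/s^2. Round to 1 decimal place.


Step 1: m_dot * g0 = 228.2 * 9.81 = 2238.64
Step 2: Isp = 869797 / 2238.64 = 388.5 s

388.5


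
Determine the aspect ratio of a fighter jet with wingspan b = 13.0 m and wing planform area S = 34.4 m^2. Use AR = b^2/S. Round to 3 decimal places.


Step 1: b^2 = 13.0^2 = 169.0
Step 2: AR = 169.0 / 34.4 = 4.913

4.913


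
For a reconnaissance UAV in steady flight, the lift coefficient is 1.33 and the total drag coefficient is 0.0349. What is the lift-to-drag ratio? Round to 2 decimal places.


Step 1: L/D = CL / CD = 1.33 / 0.0349
Step 2: L/D = 38.11

38.11


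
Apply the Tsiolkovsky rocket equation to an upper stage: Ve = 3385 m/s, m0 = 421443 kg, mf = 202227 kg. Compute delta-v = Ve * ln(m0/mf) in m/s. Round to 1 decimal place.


Step 1: Mass ratio m0/mf = 421443 / 202227 = 2.08401
Step 2: ln(2.08401) = 0.734294
Step 3: delta-v = 3385 * 0.734294 = 2485.6 m/s

2485.6


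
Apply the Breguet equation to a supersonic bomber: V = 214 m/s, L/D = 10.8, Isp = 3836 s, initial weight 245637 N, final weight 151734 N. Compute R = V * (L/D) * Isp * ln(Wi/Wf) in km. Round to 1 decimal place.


Step 1: Coefficient = V * (L/D) * Isp = 214 * 10.8 * 3836 = 8865763.2 m
Step 2: Wi/Wf = 245637 / 151734 = 1.618866
Step 3: ln(1.618866) = 0.481726
Step 4: R = 8865763.2 * 0.481726 = 4270867.3 m = 4270.9 km

4270.9


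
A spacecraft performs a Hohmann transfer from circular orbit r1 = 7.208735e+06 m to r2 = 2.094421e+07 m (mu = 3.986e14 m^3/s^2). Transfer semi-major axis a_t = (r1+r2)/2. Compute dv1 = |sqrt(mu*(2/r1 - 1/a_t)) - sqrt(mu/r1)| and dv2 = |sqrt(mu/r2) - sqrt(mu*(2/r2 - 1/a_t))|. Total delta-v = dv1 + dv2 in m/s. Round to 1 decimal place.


Step 1: Transfer semi-major axis a_t = (7.208735e+06 + 2.094421e+07) / 2 = 1.407647e+07 m
Step 2: v1 (circular at r1) = sqrt(mu/r1) = 7436.0 m/s
Step 3: v_t1 = sqrt(mu*(2/r1 - 1/a_t)) = 9070.35 m/s
Step 4: dv1 = |9070.35 - 7436.0| = 1634.36 m/s
Step 5: v2 (circular at r2) = 4362.51 m/s, v_t2 = 3121.9 m/s
Step 6: dv2 = |4362.51 - 3121.9| = 1240.61 m/s
Step 7: Total delta-v = 1634.36 + 1240.61 = 2875.0 m/s

2875.0


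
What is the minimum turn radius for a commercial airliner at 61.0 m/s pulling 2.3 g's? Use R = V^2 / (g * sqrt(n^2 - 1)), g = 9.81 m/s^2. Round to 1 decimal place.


Step 1: V^2 = 61.0^2 = 3721.0
Step 2: n^2 - 1 = 2.3^2 - 1 = 4.29
Step 3: sqrt(4.29) = 2.071232
Step 4: R = 3721.0 / (9.81 * 2.071232) = 183.1 m

183.1


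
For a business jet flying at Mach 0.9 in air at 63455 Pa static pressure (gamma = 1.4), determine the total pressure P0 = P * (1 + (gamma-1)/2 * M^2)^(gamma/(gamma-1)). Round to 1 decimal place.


Step 1: (gamma-1)/2 * M^2 = 0.2 * 0.81 = 0.162
Step 2: 1 + 0.162 = 1.162
Step 3: Exponent gamma/(gamma-1) = 3.5
Step 4: P0 = 63455 * 1.162^3.5 = 107321.6 Pa

107321.6


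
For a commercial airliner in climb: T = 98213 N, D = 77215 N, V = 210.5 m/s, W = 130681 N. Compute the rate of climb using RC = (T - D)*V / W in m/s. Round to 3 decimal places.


Step 1: Excess thrust = T - D = 98213 - 77215 = 20998 N
Step 2: Excess power = 20998 * 210.5 = 4420079.0 W
Step 3: RC = 4420079.0 / 130681 = 33.823 m/s

33.823


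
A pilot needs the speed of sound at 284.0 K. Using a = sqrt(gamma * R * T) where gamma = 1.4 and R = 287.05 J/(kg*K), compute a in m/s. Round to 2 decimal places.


Step 1: gamma * R * T = 1.4 * 287.05 * 284.0 = 114131.08
Step 2: a = sqrt(114131.08) = 337.83 m/s

337.83


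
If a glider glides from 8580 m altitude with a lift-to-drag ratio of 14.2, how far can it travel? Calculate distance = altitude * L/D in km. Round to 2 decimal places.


Step 1: Glide distance = altitude * L/D = 8580 * 14.2 = 121836.0 m
Step 2: Convert to km: 121836.0 / 1000 = 121.84 km

121.84


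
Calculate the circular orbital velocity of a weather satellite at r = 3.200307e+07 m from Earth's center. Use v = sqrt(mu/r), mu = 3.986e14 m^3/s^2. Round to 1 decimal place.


Step 1: mu / r = 3.986e14 / 3.200307e+07 = 12455055.0932
Step 2: v = sqrt(12455055.0932) = 3529.2 m/s

3529.2


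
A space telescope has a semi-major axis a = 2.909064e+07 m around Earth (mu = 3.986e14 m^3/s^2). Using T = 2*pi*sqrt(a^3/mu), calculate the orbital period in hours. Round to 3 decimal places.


Step 1: a^3 / mu = 2.461840e+22 / 3.986e14 = 6.176217e+07
Step 2: sqrt(6.176217e+07) = 7858.891 s
Step 3: T = 2*pi * 7858.891 = 49378.87 s
Step 4: T in hours = 49378.87 / 3600 = 13.716 hours

13.716


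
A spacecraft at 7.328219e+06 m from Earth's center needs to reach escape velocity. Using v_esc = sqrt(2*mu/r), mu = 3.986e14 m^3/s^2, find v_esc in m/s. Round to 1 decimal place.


Step 1: 2*mu/r = 2 * 3.986e14 / 7.328219e+06 = 108784958.5281
Step 2: v_esc = sqrt(108784958.5281) = 10430.0 m/s

10430.0


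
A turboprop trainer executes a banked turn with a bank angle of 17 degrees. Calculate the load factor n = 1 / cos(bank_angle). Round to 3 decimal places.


Step 1: Convert 17 degrees to radians = 0.296706
Step 2: cos(17 deg) = 0.956305
Step 3: n = 1 / 0.956305 = 1.046

1.046


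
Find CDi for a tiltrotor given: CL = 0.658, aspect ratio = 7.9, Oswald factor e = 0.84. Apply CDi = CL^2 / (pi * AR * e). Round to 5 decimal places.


Step 1: CL^2 = 0.658^2 = 0.432964
Step 2: pi * AR * e = 3.14159 * 7.9 * 0.84 = 20.847609
Step 3: CDi = 0.432964 / 20.847609 = 0.02077

0.02077


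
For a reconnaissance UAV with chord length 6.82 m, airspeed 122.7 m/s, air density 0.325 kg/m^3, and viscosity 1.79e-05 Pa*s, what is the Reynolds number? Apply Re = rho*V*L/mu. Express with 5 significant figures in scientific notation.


Step 1: Numerator = rho * V * L = 0.325 * 122.7 * 6.82 = 271.96455
Step 2: Re = 271.96455 / 1.79e-05
Step 3: Re = 1.5194e+07

1.5194e+07


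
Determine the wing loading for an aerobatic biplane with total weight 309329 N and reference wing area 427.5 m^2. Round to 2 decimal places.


Step 1: Wing loading = W / S = 309329 / 427.5
Step 2: Wing loading = 723.58 N/m^2

723.58


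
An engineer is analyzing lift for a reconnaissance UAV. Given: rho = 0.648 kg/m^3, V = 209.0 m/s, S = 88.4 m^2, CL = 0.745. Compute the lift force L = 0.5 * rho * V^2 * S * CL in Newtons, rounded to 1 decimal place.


Step 1: Calculate dynamic pressure q = 0.5 * 0.648 * 209.0^2 = 0.5 * 0.648 * 43681.0 = 14152.644 Pa
Step 2: Multiply by wing area and lift coefficient: L = 14152.644 * 88.4 * 0.745
Step 3: L = 1251093.7296 * 0.745 = 932064.8 N

932064.8


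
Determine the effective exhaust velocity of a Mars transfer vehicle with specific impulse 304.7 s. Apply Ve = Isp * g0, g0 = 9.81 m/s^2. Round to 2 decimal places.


Step 1: Ve = Isp * g0 = 304.7 * 9.81
Step 2: Ve = 2989.11 m/s

2989.11


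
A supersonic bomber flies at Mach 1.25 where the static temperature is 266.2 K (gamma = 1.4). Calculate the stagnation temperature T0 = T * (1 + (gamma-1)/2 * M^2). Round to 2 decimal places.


Step 1: (gamma-1)/2 = 0.2
Step 2: M^2 = 1.5625
Step 3: 1 + 0.2 * 1.5625 = 1.3125
Step 4: T0 = 266.2 * 1.3125 = 349.39 K

349.39


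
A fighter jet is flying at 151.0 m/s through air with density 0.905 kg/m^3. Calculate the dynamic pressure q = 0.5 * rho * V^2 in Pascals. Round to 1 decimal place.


Step 1: V^2 = 151.0^2 = 22801.0
Step 2: q = 0.5 * 0.905 * 22801.0
Step 3: q = 10317.5 Pa

10317.5


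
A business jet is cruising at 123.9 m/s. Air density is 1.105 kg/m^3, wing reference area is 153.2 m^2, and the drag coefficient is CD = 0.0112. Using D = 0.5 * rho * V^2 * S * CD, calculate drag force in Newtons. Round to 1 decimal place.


Step 1: Dynamic pressure q = 0.5 * 1.105 * 123.9^2 = 8481.5435 Pa
Step 2: Drag D = q * S * CD = 8481.5435 * 153.2 * 0.0112
Step 3: D = 14553.0 N

14553.0


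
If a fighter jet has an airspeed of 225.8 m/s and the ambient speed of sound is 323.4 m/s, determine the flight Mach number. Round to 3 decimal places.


Step 1: M = V / a = 225.8 / 323.4
Step 2: M = 0.698

0.698


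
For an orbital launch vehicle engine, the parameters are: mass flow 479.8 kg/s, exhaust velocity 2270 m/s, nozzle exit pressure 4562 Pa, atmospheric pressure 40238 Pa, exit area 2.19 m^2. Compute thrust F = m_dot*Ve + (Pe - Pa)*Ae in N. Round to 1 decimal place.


Step 1: Momentum thrust = m_dot * Ve = 479.8 * 2270 = 1089146.0 N
Step 2: Pressure thrust = (Pe - Pa) * Ae = (4562 - 40238) * 2.19 = -78130.44 N
Step 3: Total thrust F = 1089146.0 + -78130.44 = 1011015.6 N

1011015.6


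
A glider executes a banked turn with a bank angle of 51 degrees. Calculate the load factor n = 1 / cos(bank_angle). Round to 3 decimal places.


Step 1: Convert 51 degrees to radians = 0.890118
Step 2: cos(51 deg) = 0.62932
Step 3: n = 1 / 0.62932 = 1.589

1.589


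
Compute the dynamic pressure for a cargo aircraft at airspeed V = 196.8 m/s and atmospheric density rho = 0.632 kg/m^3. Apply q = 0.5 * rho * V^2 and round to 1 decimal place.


Step 1: V^2 = 196.8^2 = 38730.24
Step 2: q = 0.5 * 0.632 * 38730.24
Step 3: q = 12238.8 Pa

12238.8


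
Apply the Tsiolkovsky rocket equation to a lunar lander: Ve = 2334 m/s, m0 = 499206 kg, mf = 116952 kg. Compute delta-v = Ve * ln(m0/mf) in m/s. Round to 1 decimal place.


Step 1: Mass ratio m0/mf = 499206 / 116952 = 4.268469
Step 2: ln(4.268469) = 1.451255
Step 3: delta-v = 2334 * 1.451255 = 3387.2 m/s

3387.2


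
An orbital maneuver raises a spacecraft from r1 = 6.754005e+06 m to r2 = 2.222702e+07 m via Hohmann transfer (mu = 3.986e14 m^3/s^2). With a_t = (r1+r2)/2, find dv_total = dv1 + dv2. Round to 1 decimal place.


Step 1: Transfer semi-major axis a_t = (6.754005e+06 + 2.222702e+07) / 2 = 1.449051e+07 m
Step 2: v1 (circular at r1) = sqrt(mu/r1) = 7682.24 m/s
Step 3: v_t1 = sqrt(mu*(2/r1 - 1/a_t)) = 9514.52 m/s
Step 4: dv1 = |9514.52 - 7682.24| = 1832.27 m/s
Step 5: v2 (circular at r2) = 4234.75 m/s, v_t2 = 2891.12 m/s
Step 6: dv2 = |4234.75 - 2891.12| = 1343.63 m/s
Step 7: Total delta-v = 1832.27 + 1343.63 = 3175.9 m/s

3175.9


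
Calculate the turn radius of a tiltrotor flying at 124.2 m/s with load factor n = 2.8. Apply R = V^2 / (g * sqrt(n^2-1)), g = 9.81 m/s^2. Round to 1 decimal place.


Step 1: V^2 = 124.2^2 = 15425.64
Step 2: n^2 - 1 = 2.8^2 - 1 = 6.84
Step 3: sqrt(6.84) = 2.615339
Step 4: R = 15425.64 / (9.81 * 2.615339) = 601.2 m

601.2


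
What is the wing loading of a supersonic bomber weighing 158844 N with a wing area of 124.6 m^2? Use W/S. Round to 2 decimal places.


Step 1: Wing loading = W / S = 158844 / 124.6
Step 2: Wing loading = 1274.83 N/m^2

1274.83


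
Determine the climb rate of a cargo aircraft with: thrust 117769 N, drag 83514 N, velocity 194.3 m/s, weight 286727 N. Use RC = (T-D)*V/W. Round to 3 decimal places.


Step 1: Excess thrust = T - D = 117769 - 83514 = 34255 N
Step 2: Excess power = 34255 * 194.3 = 6655746.5 W
Step 3: RC = 6655746.5 / 286727 = 23.213 m/s

23.213


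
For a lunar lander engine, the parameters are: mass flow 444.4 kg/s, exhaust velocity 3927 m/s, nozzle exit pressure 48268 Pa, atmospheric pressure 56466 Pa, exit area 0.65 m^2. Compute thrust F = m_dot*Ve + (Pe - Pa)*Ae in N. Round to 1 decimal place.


Step 1: Momentum thrust = m_dot * Ve = 444.4 * 3927 = 1745158.8 N
Step 2: Pressure thrust = (Pe - Pa) * Ae = (48268 - 56466) * 0.65 = -5328.70 N
Step 3: Total thrust F = 1745158.8 + -5328.70 = 1739830.1 N

1739830.1


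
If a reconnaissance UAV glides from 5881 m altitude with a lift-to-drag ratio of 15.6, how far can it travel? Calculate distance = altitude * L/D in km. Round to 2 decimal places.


Step 1: Glide distance = altitude * L/D = 5881 * 15.6 = 91743.6 m
Step 2: Convert to km: 91743.6 / 1000 = 91.74 km

91.74


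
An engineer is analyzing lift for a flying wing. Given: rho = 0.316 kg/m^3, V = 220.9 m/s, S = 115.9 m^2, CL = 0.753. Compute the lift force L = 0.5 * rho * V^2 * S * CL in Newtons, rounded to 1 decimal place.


Step 1: Calculate dynamic pressure q = 0.5 * 0.316 * 220.9^2 = 0.5 * 0.316 * 48796.81 = 7709.896 Pa
Step 2: Multiply by wing area and lift coefficient: L = 7709.896 * 115.9 * 0.753
Step 3: L = 893576.9441 * 0.753 = 672863.4 N

672863.4


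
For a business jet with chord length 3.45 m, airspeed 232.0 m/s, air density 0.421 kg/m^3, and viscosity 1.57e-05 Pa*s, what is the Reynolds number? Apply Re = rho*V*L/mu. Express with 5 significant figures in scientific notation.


Step 1: Numerator = rho * V * L = 0.421 * 232.0 * 3.45 = 336.9684
Step 2: Re = 336.9684 / 1.57e-05
Step 3: Re = 2.1463e+07

2.1463e+07
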